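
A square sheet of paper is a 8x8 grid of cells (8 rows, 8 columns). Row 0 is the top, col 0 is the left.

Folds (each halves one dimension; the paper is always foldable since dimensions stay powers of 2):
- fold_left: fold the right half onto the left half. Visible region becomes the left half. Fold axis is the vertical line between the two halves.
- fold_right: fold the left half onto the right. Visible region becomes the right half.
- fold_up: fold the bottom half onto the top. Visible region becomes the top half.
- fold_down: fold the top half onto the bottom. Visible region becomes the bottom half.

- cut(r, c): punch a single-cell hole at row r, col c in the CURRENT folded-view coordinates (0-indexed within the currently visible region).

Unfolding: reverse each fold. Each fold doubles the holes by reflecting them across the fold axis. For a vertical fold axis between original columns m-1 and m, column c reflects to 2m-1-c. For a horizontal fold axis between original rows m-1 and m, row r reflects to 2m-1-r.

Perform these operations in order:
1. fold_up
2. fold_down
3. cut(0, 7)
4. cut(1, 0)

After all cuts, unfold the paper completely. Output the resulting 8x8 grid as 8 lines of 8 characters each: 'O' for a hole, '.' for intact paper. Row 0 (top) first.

Op 1 fold_up: fold axis h@4; visible region now rows[0,4) x cols[0,8) = 4x8
Op 2 fold_down: fold axis h@2; visible region now rows[2,4) x cols[0,8) = 2x8
Op 3 cut(0, 7): punch at orig (2,7); cuts so far [(2, 7)]; region rows[2,4) x cols[0,8) = 2x8
Op 4 cut(1, 0): punch at orig (3,0); cuts so far [(2, 7), (3, 0)]; region rows[2,4) x cols[0,8) = 2x8
Unfold 1 (reflect across h@2): 4 holes -> [(0, 0), (1, 7), (2, 7), (3, 0)]
Unfold 2 (reflect across h@4): 8 holes -> [(0, 0), (1, 7), (2, 7), (3, 0), (4, 0), (5, 7), (6, 7), (7, 0)]

Answer: O.......
.......O
.......O
O.......
O.......
.......O
.......O
O.......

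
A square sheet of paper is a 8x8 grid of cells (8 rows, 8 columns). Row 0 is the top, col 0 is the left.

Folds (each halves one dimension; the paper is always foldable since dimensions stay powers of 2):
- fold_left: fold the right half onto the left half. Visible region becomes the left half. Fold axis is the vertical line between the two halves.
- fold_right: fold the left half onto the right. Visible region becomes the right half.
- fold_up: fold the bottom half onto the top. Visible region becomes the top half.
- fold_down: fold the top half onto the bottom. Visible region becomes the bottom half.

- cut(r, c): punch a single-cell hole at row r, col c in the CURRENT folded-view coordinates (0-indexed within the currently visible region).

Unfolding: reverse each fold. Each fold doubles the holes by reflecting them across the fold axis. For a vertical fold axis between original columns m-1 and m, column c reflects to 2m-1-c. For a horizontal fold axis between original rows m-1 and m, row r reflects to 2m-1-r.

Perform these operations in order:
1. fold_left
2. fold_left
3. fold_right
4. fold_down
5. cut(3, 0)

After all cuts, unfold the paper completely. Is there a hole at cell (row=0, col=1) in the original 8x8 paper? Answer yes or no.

Answer: yes

Derivation:
Op 1 fold_left: fold axis v@4; visible region now rows[0,8) x cols[0,4) = 8x4
Op 2 fold_left: fold axis v@2; visible region now rows[0,8) x cols[0,2) = 8x2
Op 3 fold_right: fold axis v@1; visible region now rows[0,8) x cols[1,2) = 8x1
Op 4 fold_down: fold axis h@4; visible region now rows[4,8) x cols[1,2) = 4x1
Op 5 cut(3, 0): punch at orig (7,1); cuts so far [(7, 1)]; region rows[4,8) x cols[1,2) = 4x1
Unfold 1 (reflect across h@4): 2 holes -> [(0, 1), (7, 1)]
Unfold 2 (reflect across v@1): 4 holes -> [(0, 0), (0, 1), (7, 0), (7, 1)]
Unfold 3 (reflect across v@2): 8 holes -> [(0, 0), (0, 1), (0, 2), (0, 3), (7, 0), (7, 1), (7, 2), (7, 3)]
Unfold 4 (reflect across v@4): 16 holes -> [(0, 0), (0, 1), (0, 2), (0, 3), (0, 4), (0, 5), (0, 6), (0, 7), (7, 0), (7, 1), (7, 2), (7, 3), (7, 4), (7, 5), (7, 6), (7, 7)]
Holes: [(0, 0), (0, 1), (0, 2), (0, 3), (0, 4), (0, 5), (0, 6), (0, 7), (7, 0), (7, 1), (7, 2), (7, 3), (7, 4), (7, 5), (7, 6), (7, 7)]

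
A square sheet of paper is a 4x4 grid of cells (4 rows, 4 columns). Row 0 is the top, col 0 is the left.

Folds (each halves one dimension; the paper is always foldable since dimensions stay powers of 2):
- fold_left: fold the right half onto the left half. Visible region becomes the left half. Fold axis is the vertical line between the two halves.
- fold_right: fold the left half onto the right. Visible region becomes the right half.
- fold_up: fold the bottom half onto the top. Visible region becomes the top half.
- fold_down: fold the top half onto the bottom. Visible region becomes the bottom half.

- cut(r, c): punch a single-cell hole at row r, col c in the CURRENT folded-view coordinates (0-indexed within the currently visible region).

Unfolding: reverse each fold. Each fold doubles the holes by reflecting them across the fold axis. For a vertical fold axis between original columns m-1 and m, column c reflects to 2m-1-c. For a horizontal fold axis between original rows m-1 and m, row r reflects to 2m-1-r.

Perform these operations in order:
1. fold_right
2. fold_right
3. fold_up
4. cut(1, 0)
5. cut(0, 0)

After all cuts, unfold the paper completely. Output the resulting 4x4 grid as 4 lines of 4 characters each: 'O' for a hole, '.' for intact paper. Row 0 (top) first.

Op 1 fold_right: fold axis v@2; visible region now rows[0,4) x cols[2,4) = 4x2
Op 2 fold_right: fold axis v@3; visible region now rows[0,4) x cols[3,4) = 4x1
Op 3 fold_up: fold axis h@2; visible region now rows[0,2) x cols[3,4) = 2x1
Op 4 cut(1, 0): punch at orig (1,3); cuts so far [(1, 3)]; region rows[0,2) x cols[3,4) = 2x1
Op 5 cut(0, 0): punch at orig (0,3); cuts so far [(0, 3), (1, 3)]; region rows[0,2) x cols[3,4) = 2x1
Unfold 1 (reflect across h@2): 4 holes -> [(0, 3), (1, 3), (2, 3), (3, 3)]
Unfold 2 (reflect across v@3): 8 holes -> [(0, 2), (0, 3), (1, 2), (1, 3), (2, 2), (2, 3), (3, 2), (3, 3)]
Unfold 3 (reflect across v@2): 16 holes -> [(0, 0), (0, 1), (0, 2), (0, 3), (1, 0), (1, 1), (1, 2), (1, 3), (2, 0), (2, 1), (2, 2), (2, 3), (3, 0), (3, 1), (3, 2), (3, 3)]

Answer: OOOO
OOOO
OOOO
OOOO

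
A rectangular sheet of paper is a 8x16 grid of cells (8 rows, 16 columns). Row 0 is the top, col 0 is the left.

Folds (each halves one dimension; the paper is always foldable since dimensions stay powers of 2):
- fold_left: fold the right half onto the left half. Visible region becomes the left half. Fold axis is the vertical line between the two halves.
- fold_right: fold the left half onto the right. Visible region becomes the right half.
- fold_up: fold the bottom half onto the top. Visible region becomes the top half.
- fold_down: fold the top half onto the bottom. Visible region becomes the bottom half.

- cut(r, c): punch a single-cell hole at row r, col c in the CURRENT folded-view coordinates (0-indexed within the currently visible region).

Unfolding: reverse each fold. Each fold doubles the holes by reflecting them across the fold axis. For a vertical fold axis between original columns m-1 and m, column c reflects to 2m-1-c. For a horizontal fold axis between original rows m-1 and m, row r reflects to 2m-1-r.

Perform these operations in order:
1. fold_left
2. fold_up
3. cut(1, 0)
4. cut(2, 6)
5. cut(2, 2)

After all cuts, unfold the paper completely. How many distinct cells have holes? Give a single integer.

Answer: 12

Derivation:
Op 1 fold_left: fold axis v@8; visible region now rows[0,8) x cols[0,8) = 8x8
Op 2 fold_up: fold axis h@4; visible region now rows[0,4) x cols[0,8) = 4x8
Op 3 cut(1, 0): punch at orig (1,0); cuts so far [(1, 0)]; region rows[0,4) x cols[0,8) = 4x8
Op 4 cut(2, 6): punch at orig (2,6); cuts so far [(1, 0), (2, 6)]; region rows[0,4) x cols[0,8) = 4x8
Op 5 cut(2, 2): punch at orig (2,2); cuts so far [(1, 0), (2, 2), (2, 6)]; region rows[0,4) x cols[0,8) = 4x8
Unfold 1 (reflect across h@4): 6 holes -> [(1, 0), (2, 2), (2, 6), (5, 2), (5, 6), (6, 0)]
Unfold 2 (reflect across v@8): 12 holes -> [(1, 0), (1, 15), (2, 2), (2, 6), (2, 9), (2, 13), (5, 2), (5, 6), (5, 9), (5, 13), (6, 0), (6, 15)]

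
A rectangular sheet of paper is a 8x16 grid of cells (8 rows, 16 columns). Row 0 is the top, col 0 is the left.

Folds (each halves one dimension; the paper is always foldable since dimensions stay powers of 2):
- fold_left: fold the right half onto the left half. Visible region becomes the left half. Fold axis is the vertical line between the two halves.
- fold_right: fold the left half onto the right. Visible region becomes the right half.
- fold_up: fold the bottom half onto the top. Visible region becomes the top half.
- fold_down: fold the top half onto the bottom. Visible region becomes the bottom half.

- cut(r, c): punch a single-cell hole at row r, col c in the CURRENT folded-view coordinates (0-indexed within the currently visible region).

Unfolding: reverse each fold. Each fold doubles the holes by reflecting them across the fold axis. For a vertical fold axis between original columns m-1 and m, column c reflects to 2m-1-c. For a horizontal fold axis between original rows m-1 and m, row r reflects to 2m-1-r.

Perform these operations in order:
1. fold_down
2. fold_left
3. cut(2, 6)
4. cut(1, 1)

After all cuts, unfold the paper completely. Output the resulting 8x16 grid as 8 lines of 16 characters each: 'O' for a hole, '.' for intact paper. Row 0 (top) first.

Op 1 fold_down: fold axis h@4; visible region now rows[4,8) x cols[0,16) = 4x16
Op 2 fold_left: fold axis v@8; visible region now rows[4,8) x cols[0,8) = 4x8
Op 3 cut(2, 6): punch at orig (6,6); cuts so far [(6, 6)]; region rows[4,8) x cols[0,8) = 4x8
Op 4 cut(1, 1): punch at orig (5,1); cuts so far [(5, 1), (6, 6)]; region rows[4,8) x cols[0,8) = 4x8
Unfold 1 (reflect across v@8): 4 holes -> [(5, 1), (5, 14), (6, 6), (6, 9)]
Unfold 2 (reflect across h@4): 8 holes -> [(1, 6), (1, 9), (2, 1), (2, 14), (5, 1), (5, 14), (6, 6), (6, 9)]

Answer: ................
......O..O......
.O............O.
................
................
.O............O.
......O..O......
................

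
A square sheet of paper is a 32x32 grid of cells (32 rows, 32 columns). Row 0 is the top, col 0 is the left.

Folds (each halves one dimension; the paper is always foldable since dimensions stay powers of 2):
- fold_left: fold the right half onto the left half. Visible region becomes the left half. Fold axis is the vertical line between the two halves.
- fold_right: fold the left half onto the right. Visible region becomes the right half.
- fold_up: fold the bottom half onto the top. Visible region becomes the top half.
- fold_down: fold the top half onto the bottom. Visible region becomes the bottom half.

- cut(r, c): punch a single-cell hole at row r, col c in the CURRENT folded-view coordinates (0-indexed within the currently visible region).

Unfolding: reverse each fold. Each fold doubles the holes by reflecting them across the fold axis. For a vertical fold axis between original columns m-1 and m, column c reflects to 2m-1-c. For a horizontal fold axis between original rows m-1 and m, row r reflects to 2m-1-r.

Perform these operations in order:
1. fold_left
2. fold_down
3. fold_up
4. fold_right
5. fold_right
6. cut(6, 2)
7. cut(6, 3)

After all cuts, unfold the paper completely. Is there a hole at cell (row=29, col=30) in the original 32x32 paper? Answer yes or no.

Op 1 fold_left: fold axis v@16; visible region now rows[0,32) x cols[0,16) = 32x16
Op 2 fold_down: fold axis h@16; visible region now rows[16,32) x cols[0,16) = 16x16
Op 3 fold_up: fold axis h@24; visible region now rows[16,24) x cols[0,16) = 8x16
Op 4 fold_right: fold axis v@8; visible region now rows[16,24) x cols[8,16) = 8x8
Op 5 fold_right: fold axis v@12; visible region now rows[16,24) x cols[12,16) = 8x4
Op 6 cut(6, 2): punch at orig (22,14); cuts so far [(22, 14)]; region rows[16,24) x cols[12,16) = 8x4
Op 7 cut(6, 3): punch at orig (22,15); cuts so far [(22, 14), (22, 15)]; region rows[16,24) x cols[12,16) = 8x4
Unfold 1 (reflect across v@12): 4 holes -> [(22, 8), (22, 9), (22, 14), (22, 15)]
Unfold 2 (reflect across v@8): 8 holes -> [(22, 0), (22, 1), (22, 6), (22, 7), (22, 8), (22, 9), (22, 14), (22, 15)]
Unfold 3 (reflect across h@24): 16 holes -> [(22, 0), (22, 1), (22, 6), (22, 7), (22, 8), (22, 9), (22, 14), (22, 15), (25, 0), (25, 1), (25, 6), (25, 7), (25, 8), (25, 9), (25, 14), (25, 15)]
Unfold 4 (reflect across h@16): 32 holes -> [(6, 0), (6, 1), (6, 6), (6, 7), (6, 8), (6, 9), (6, 14), (6, 15), (9, 0), (9, 1), (9, 6), (9, 7), (9, 8), (9, 9), (9, 14), (9, 15), (22, 0), (22, 1), (22, 6), (22, 7), (22, 8), (22, 9), (22, 14), (22, 15), (25, 0), (25, 1), (25, 6), (25, 7), (25, 8), (25, 9), (25, 14), (25, 15)]
Unfold 5 (reflect across v@16): 64 holes -> [(6, 0), (6, 1), (6, 6), (6, 7), (6, 8), (6, 9), (6, 14), (6, 15), (6, 16), (6, 17), (6, 22), (6, 23), (6, 24), (6, 25), (6, 30), (6, 31), (9, 0), (9, 1), (9, 6), (9, 7), (9, 8), (9, 9), (9, 14), (9, 15), (9, 16), (9, 17), (9, 22), (9, 23), (9, 24), (9, 25), (9, 30), (9, 31), (22, 0), (22, 1), (22, 6), (22, 7), (22, 8), (22, 9), (22, 14), (22, 15), (22, 16), (22, 17), (22, 22), (22, 23), (22, 24), (22, 25), (22, 30), (22, 31), (25, 0), (25, 1), (25, 6), (25, 7), (25, 8), (25, 9), (25, 14), (25, 15), (25, 16), (25, 17), (25, 22), (25, 23), (25, 24), (25, 25), (25, 30), (25, 31)]
Holes: [(6, 0), (6, 1), (6, 6), (6, 7), (6, 8), (6, 9), (6, 14), (6, 15), (6, 16), (6, 17), (6, 22), (6, 23), (6, 24), (6, 25), (6, 30), (6, 31), (9, 0), (9, 1), (9, 6), (9, 7), (9, 8), (9, 9), (9, 14), (9, 15), (9, 16), (9, 17), (9, 22), (9, 23), (9, 24), (9, 25), (9, 30), (9, 31), (22, 0), (22, 1), (22, 6), (22, 7), (22, 8), (22, 9), (22, 14), (22, 15), (22, 16), (22, 17), (22, 22), (22, 23), (22, 24), (22, 25), (22, 30), (22, 31), (25, 0), (25, 1), (25, 6), (25, 7), (25, 8), (25, 9), (25, 14), (25, 15), (25, 16), (25, 17), (25, 22), (25, 23), (25, 24), (25, 25), (25, 30), (25, 31)]

Answer: no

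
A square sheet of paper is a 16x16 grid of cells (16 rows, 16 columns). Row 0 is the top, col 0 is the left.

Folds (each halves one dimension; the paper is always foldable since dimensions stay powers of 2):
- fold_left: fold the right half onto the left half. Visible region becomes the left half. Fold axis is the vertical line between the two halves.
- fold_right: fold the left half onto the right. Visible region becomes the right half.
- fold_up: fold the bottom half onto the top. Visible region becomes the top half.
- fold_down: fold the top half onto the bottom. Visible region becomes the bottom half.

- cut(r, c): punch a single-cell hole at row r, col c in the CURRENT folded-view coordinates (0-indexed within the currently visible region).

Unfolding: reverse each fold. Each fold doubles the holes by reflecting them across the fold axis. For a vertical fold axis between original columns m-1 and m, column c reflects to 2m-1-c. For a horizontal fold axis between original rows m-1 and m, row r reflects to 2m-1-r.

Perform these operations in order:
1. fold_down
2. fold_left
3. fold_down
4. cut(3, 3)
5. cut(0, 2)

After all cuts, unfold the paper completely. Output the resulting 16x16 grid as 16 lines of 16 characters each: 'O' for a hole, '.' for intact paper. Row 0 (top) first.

Answer: ...O........O...
................
................
..O..........O..
..O..........O..
................
................
...O........O...
...O........O...
................
................
..O..........O..
..O..........O..
................
................
...O........O...

Derivation:
Op 1 fold_down: fold axis h@8; visible region now rows[8,16) x cols[0,16) = 8x16
Op 2 fold_left: fold axis v@8; visible region now rows[8,16) x cols[0,8) = 8x8
Op 3 fold_down: fold axis h@12; visible region now rows[12,16) x cols[0,8) = 4x8
Op 4 cut(3, 3): punch at orig (15,3); cuts so far [(15, 3)]; region rows[12,16) x cols[0,8) = 4x8
Op 5 cut(0, 2): punch at orig (12,2); cuts so far [(12, 2), (15, 3)]; region rows[12,16) x cols[0,8) = 4x8
Unfold 1 (reflect across h@12): 4 holes -> [(8, 3), (11, 2), (12, 2), (15, 3)]
Unfold 2 (reflect across v@8): 8 holes -> [(8, 3), (8, 12), (11, 2), (11, 13), (12, 2), (12, 13), (15, 3), (15, 12)]
Unfold 3 (reflect across h@8): 16 holes -> [(0, 3), (0, 12), (3, 2), (3, 13), (4, 2), (4, 13), (7, 3), (7, 12), (8, 3), (8, 12), (11, 2), (11, 13), (12, 2), (12, 13), (15, 3), (15, 12)]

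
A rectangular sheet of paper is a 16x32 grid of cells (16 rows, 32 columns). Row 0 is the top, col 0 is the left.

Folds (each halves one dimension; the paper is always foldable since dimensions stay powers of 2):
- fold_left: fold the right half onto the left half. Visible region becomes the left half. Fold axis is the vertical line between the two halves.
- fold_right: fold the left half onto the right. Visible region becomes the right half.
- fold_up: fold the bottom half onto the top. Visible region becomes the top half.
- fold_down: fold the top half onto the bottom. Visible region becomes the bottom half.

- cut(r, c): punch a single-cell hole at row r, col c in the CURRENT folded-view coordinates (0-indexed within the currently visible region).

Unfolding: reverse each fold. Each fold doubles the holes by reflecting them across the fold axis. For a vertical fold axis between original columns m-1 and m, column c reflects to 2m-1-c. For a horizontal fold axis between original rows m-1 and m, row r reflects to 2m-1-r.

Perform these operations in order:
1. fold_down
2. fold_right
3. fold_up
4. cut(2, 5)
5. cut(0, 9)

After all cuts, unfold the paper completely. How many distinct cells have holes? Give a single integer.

Answer: 16

Derivation:
Op 1 fold_down: fold axis h@8; visible region now rows[8,16) x cols[0,32) = 8x32
Op 2 fold_right: fold axis v@16; visible region now rows[8,16) x cols[16,32) = 8x16
Op 3 fold_up: fold axis h@12; visible region now rows[8,12) x cols[16,32) = 4x16
Op 4 cut(2, 5): punch at orig (10,21); cuts so far [(10, 21)]; region rows[8,12) x cols[16,32) = 4x16
Op 5 cut(0, 9): punch at orig (8,25); cuts so far [(8, 25), (10, 21)]; region rows[8,12) x cols[16,32) = 4x16
Unfold 1 (reflect across h@12): 4 holes -> [(8, 25), (10, 21), (13, 21), (15, 25)]
Unfold 2 (reflect across v@16): 8 holes -> [(8, 6), (8, 25), (10, 10), (10, 21), (13, 10), (13, 21), (15, 6), (15, 25)]
Unfold 3 (reflect across h@8): 16 holes -> [(0, 6), (0, 25), (2, 10), (2, 21), (5, 10), (5, 21), (7, 6), (7, 25), (8, 6), (8, 25), (10, 10), (10, 21), (13, 10), (13, 21), (15, 6), (15, 25)]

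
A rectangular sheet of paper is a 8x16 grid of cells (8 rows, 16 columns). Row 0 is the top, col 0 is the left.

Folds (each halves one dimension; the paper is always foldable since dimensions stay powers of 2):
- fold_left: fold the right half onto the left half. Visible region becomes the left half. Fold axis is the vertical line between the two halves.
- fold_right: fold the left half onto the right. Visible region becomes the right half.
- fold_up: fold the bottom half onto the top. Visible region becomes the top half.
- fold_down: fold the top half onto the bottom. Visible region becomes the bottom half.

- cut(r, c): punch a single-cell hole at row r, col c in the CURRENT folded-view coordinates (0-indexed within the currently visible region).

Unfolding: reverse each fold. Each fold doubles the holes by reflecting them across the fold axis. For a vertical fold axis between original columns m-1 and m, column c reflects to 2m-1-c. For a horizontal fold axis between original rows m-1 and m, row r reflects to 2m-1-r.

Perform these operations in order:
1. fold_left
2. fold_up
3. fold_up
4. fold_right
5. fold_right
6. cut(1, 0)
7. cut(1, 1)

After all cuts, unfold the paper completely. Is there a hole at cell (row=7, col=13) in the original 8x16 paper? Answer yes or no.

Answer: no

Derivation:
Op 1 fold_left: fold axis v@8; visible region now rows[0,8) x cols[0,8) = 8x8
Op 2 fold_up: fold axis h@4; visible region now rows[0,4) x cols[0,8) = 4x8
Op 3 fold_up: fold axis h@2; visible region now rows[0,2) x cols[0,8) = 2x8
Op 4 fold_right: fold axis v@4; visible region now rows[0,2) x cols[4,8) = 2x4
Op 5 fold_right: fold axis v@6; visible region now rows[0,2) x cols[6,8) = 2x2
Op 6 cut(1, 0): punch at orig (1,6); cuts so far [(1, 6)]; region rows[0,2) x cols[6,8) = 2x2
Op 7 cut(1, 1): punch at orig (1,7); cuts so far [(1, 6), (1, 7)]; region rows[0,2) x cols[6,8) = 2x2
Unfold 1 (reflect across v@6): 4 holes -> [(1, 4), (1, 5), (1, 6), (1, 7)]
Unfold 2 (reflect across v@4): 8 holes -> [(1, 0), (1, 1), (1, 2), (1, 3), (1, 4), (1, 5), (1, 6), (1, 7)]
Unfold 3 (reflect across h@2): 16 holes -> [(1, 0), (1, 1), (1, 2), (1, 3), (1, 4), (1, 5), (1, 6), (1, 7), (2, 0), (2, 1), (2, 2), (2, 3), (2, 4), (2, 5), (2, 6), (2, 7)]
Unfold 4 (reflect across h@4): 32 holes -> [(1, 0), (1, 1), (1, 2), (1, 3), (1, 4), (1, 5), (1, 6), (1, 7), (2, 0), (2, 1), (2, 2), (2, 3), (2, 4), (2, 5), (2, 6), (2, 7), (5, 0), (5, 1), (5, 2), (5, 3), (5, 4), (5, 5), (5, 6), (5, 7), (6, 0), (6, 1), (6, 2), (6, 3), (6, 4), (6, 5), (6, 6), (6, 7)]
Unfold 5 (reflect across v@8): 64 holes -> [(1, 0), (1, 1), (1, 2), (1, 3), (1, 4), (1, 5), (1, 6), (1, 7), (1, 8), (1, 9), (1, 10), (1, 11), (1, 12), (1, 13), (1, 14), (1, 15), (2, 0), (2, 1), (2, 2), (2, 3), (2, 4), (2, 5), (2, 6), (2, 7), (2, 8), (2, 9), (2, 10), (2, 11), (2, 12), (2, 13), (2, 14), (2, 15), (5, 0), (5, 1), (5, 2), (5, 3), (5, 4), (5, 5), (5, 6), (5, 7), (5, 8), (5, 9), (5, 10), (5, 11), (5, 12), (5, 13), (5, 14), (5, 15), (6, 0), (6, 1), (6, 2), (6, 3), (6, 4), (6, 5), (6, 6), (6, 7), (6, 8), (6, 9), (6, 10), (6, 11), (6, 12), (6, 13), (6, 14), (6, 15)]
Holes: [(1, 0), (1, 1), (1, 2), (1, 3), (1, 4), (1, 5), (1, 6), (1, 7), (1, 8), (1, 9), (1, 10), (1, 11), (1, 12), (1, 13), (1, 14), (1, 15), (2, 0), (2, 1), (2, 2), (2, 3), (2, 4), (2, 5), (2, 6), (2, 7), (2, 8), (2, 9), (2, 10), (2, 11), (2, 12), (2, 13), (2, 14), (2, 15), (5, 0), (5, 1), (5, 2), (5, 3), (5, 4), (5, 5), (5, 6), (5, 7), (5, 8), (5, 9), (5, 10), (5, 11), (5, 12), (5, 13), (5, 14), (5, 15), (6, 0), (6, 1), (6, 2), (6, 3), (6, 4), (6, 5), (6, 6), (6, 7), (6, 8), (6, 9), (6, 10), (6, 11), (6, 12), (6, 13), (6, 14), (6, 15)]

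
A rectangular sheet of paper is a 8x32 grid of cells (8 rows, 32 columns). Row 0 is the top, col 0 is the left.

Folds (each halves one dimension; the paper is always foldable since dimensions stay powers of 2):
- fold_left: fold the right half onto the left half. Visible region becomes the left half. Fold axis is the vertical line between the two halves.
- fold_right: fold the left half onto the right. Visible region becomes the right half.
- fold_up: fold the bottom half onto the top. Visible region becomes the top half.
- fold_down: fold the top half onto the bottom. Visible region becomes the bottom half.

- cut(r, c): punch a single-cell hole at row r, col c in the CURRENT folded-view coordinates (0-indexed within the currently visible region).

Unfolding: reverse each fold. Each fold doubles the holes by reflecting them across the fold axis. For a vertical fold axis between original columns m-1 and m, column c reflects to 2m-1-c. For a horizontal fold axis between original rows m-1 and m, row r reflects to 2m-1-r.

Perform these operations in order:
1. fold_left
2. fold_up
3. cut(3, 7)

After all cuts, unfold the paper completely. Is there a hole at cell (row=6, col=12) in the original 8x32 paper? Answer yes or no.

Op 1 fold_left: fold axis v@16; visible region now rows[0,8) x cols[0,16) = 8x16
Op 2 fold_up: fold axis h@4; visible region now rows[0,4) x cols[0,16) = 4x16
Op 3 cut(3, 7): punch at orig (3,7); cuts so far [(3, 7)]; region rows[0,4) x cols[0,16) = 4x16
Unfold 1 (reflect across h@4): 2 holes -> [(3, 7), (4, 7)]
Unfold 2 (reflect across v@16): 4 holes -> [(3, 7), (3, 24), (4, 7), (4, 24)]
Holes: [(3, 7), (3, 24), (4, 7), (4, 24)]

Answer: no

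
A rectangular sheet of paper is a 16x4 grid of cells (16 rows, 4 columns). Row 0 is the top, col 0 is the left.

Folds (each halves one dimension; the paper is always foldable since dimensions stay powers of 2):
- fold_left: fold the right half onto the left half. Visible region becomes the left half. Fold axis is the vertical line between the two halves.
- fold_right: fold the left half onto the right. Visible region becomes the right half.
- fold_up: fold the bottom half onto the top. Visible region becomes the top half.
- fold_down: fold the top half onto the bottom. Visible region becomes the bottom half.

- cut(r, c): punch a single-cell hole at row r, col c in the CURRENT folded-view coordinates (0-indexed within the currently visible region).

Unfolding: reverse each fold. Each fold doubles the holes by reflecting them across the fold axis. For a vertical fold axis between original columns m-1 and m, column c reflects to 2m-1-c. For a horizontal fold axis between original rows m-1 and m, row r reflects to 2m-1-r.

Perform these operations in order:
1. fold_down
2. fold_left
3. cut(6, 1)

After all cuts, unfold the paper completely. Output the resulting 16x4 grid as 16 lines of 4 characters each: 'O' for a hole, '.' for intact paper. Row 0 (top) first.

Answer: ....
.OO.
....
....
....
....
....
....
....
....
....
....
....
....
.OO.
....

Derivation:
Op 1 fold_down: fold axis h@8; visible region now rows[8,16) x cols[0,4) = 8x4
Op 2 fold_left: fold axis v@2; visible region now rows[8,16) x cols[0,2) = 8x2
Op 3 cut(6, 1): punch at orig (14,1); cuts so far [(14, 1)]; region rows[8,16) x cols[0,2) = 8x2
Unfold 1 (reflect across v@2): 2 holes -> [(14, 1), (14, 2)]
Unfold 2 (reflect across h@8): 4 holes -> [(1, 1), (1, 2), (14, 1), (14, 2)]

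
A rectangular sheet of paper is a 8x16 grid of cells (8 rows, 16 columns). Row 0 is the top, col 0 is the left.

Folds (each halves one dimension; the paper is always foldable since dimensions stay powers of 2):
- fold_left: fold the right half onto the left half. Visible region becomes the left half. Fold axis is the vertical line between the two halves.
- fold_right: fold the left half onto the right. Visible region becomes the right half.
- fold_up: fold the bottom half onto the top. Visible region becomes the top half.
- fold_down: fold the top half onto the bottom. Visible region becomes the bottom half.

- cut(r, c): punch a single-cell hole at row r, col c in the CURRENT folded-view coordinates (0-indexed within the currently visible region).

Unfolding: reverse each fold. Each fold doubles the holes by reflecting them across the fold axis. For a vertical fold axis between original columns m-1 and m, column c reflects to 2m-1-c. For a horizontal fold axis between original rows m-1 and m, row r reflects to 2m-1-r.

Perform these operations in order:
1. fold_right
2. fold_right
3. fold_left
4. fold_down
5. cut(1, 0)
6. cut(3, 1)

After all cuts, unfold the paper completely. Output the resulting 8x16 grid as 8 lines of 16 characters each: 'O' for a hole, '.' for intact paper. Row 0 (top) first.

Op 1 fold_right: fold axis v@8; visible region now rows[0,8) x cols[8,16) = 8x8
Op 2 fold_right: fold axis v@12; visible region now rows[0,8) x cols[12,16) = 8x4
Op 3 fold_left: fold axis v@14; visible region now rows[0,8) x cols[12,14) = 8x2
Op 4 fold_down: fold axis h@4; visible region now rows[4,8) x cols[12,14) = 4x2
Op 5 cut(1, 0): punch at orig (5,12); cuts so far [(5, 12)]; region rows[4,8) x cols[12,14) = 4x2
Op 6 cut(3, 1): punch at orig (7,13); cuts so far [(5, 12), (7, 13)]; region rows[4,8) x cols[12,14) = 4x2
Unfold 1 (reflect across h@4): 4 holes -> [(0, 13), (2, 12), (5, 12), (7, 13)]
Unfold 2 (reflect across v@14): 8 holes -> [(0, 13), (0, 14), (2, 12), (2, 15), (5, 12), (5, 15), (7, 13), (7, 14)]
Unfold 3 (reflect across v@12): 16 holes -> [(0, 9), (0, 10), (0, 13), (0, 14), (2, 8), (2, 11), (2, 12), (2, 15), (5, 8), (5, 11), (5, 12), (5, 15), (7, 9), (7, 10), (7, 13), (7, 14)]
Unfold 4 (reflect across v@8): 32 holes -> [(0, 1), (0, 2), (0, 5), (0, 6), (0, 9), (0, 10), (0, 13), (0, 14), (2, 0), (2, 3), (2, 4), (2, 7), (2, 8), (2, 11), (2, 12), (2, 15), (5, 0), (5, 3), (5, 4), (5, 7), (5, 8), (5, 11), (5, 12), (5, 15), (7, 1), (7, 2), (7, 5), (7, 6), (7, 9), (7, 10), (7, 13), (7, 14)]

Answer: .OO..OO..OO..OO.
................
O..OO..OO..OO..O
................
................
O..OO..OO..OO..O
................
.OO..OO..OO..OO.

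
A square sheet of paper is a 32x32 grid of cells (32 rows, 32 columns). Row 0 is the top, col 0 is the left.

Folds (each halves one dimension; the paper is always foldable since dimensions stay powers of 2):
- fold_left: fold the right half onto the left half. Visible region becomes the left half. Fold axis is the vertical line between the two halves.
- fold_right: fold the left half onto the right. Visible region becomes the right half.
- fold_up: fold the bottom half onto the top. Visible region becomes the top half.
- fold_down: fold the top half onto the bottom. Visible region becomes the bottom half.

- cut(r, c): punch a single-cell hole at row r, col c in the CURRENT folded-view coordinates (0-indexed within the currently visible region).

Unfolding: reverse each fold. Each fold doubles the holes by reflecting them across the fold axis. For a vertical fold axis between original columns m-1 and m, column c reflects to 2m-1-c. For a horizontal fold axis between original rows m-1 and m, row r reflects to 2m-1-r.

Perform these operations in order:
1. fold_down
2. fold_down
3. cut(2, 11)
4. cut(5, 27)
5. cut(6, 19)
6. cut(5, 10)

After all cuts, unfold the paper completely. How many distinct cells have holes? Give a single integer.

Answer: 16

Derivation:
Op 1 fold_down: fold axis h@16; visible region now rows[16,32) x cols[0,32) = 16x32
Op 2 fold_down: fold axis h@24; visible region now rows[24,32) x cols[0,32) = 8x32
Op 3 cut(2, 11): punch at orig (26,11); cuts so far [(26, 11)]; region rows[24,32) x cols[0,32) = 8x32
Op 4 cut(5, 27): punch at orig (29,27); cuts so far [(26, 11), (29, 27)]; region rows[24,32) x cols[0,32) = 8x32
Op 5 cut(6, 19): punch at orig (30,19); cuts so far [(26, 11), (29, 27), (30, 19)]; region rows[24,32) x cols[0,32) = 8x32
Op 6 cut(5, 10): punch at orig (29,10); cuts so far [(26, 11), (29, 10), (29, 27), (30, 19)]; region rows[24,32) x cols[0,32) = 8x32
Unfold 1 (reflect across h@24): 8 holes -> [(17, 19), (18, 10), (18, 27), (21, 11), (26, 11), (29, 10), (29, 27), (30, 19)]
Unfold 2 (reflect across h@16): 16 holes -> [(1, 19), (2, 10), (2, 27), (5, 11), (10, 11), (13, 10), (13, 27), (14, 19), (17, 19), (18, 10), (18, 27), (21, 11), (26, 11), (29, 10), (29, 27), (30, 19)]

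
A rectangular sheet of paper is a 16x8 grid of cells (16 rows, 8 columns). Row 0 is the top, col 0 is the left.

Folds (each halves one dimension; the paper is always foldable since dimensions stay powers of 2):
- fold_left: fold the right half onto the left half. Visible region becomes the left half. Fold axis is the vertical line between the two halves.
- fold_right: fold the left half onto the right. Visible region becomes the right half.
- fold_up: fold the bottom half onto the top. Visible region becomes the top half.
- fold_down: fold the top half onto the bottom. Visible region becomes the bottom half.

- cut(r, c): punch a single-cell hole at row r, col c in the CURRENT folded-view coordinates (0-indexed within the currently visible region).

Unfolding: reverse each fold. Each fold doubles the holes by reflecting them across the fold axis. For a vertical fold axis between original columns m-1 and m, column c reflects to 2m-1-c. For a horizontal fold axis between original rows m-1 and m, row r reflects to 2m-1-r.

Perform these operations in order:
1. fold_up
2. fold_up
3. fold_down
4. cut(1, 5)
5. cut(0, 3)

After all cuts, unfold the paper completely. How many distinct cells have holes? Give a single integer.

Op 1 fold_up: fold axis h@8; visible region now rows[0,8) x cols[0,8) = 8x8
Op 2 fold_up: fold axis h@4; visible region now rows[0,4) x cols[0,8) = 4x8
Op 3 fold_down: fold axis h@2; visible region now rows[2,4) x cols[0,8) = 2x8
Op 4 cut(1, 5): punch at orig (3,5); cuts so far [(3, 5)]; region rows[2,4) x cols[0,8) = 2x8
Op 5 cut(0, 3): punch at orig (2,3); cuts so far [(2, 3), (3, 5)]; region rows[2,4) x cols[0,8) = 2x8
Unfold 1 (reflect across h@2): 4 holes -> [(0, 5), (1, 3), (2, 3), (3, 5)]
Unfold 2 (reflect across h@4): 8 holes -> [(0, 5), (1, 3), (2, 3), (3, 5), (4, 5), (5, 3), (6, 3), (7, 5)]
Unfold 3 (reflect across h@8): 16 holes -> [(0, 5), (1, 3), (2, 3), (3, 5), (4, 5), (5, 3), (6, 3), (7, 5), (8, 5), (9, 3), (10, 3), (11, 5), (12, 5), (13, 3), (14, 3), (15, 5)]

Answer: 16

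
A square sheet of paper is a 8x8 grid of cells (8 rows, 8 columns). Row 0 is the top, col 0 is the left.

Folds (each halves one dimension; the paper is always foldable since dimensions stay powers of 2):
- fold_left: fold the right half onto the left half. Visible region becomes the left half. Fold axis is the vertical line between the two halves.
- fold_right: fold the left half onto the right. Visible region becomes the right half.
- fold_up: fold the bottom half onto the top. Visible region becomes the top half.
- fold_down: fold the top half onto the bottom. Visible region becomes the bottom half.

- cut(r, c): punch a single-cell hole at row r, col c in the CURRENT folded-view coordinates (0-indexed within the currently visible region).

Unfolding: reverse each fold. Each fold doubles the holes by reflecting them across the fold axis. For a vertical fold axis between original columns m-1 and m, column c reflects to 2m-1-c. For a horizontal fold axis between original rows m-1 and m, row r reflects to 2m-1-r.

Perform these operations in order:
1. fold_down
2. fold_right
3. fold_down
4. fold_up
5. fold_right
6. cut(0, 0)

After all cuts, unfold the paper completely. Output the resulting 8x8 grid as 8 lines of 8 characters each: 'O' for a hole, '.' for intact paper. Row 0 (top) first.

Answer: .OO..OO.
.OO..OO.
.OO..OO.
.OO..OO.
.OO..OO.
.OO..OO.
.OO..OO.
.OO..OO.

Derivation:
Op 1 fold_down: fold axis h@4; visible region now rows[4,8) x cols[0,8) = 4x8
Op 2 fold_right: fold axis v@4; visible region now rows[4,8) x cols[4,8) = 4x4
Op 3 fold_down: fold axis h@6; visible region now rows[6,8) x cols[4,8) = 2x4
Op 4 fold_up: fold axis h@7; visible region now rows[6,7) x cols[4,8) = 1x4
Op 5 fold_right: fold axis v@6; visible region now rows[6,7) x cols[6,8) = 1x2
Op 6 cut(0, 0): punch at orig (6,6); cuts so far [(6, 6)]; region rows[6,7) x cols[6,8) = 1x2
Unfold 1 (reflect across v@6): 2 holes -> [(6, 5), (6, 6)]
Unfold 2 (reflect across h@7): 4 holes -> [(6, 5), (6, 6), (7, 5), (7, 6)]
Unfold 3 (reflect across h@6): 8 holes -> [(4, 5), (4, 6), (5, 5), (5, 6), (6, 5), (6, 6), (7, 5), (7, 6)]
Unfold 4 (reflect across v@4): 16 holes -> [(4, 1), (4, 2), (4, 5), (4, 6), (5, 1), (5, 2), (5, 5), (5, 6), (6, 1), (6, 2), (6, 5), (6, 6), (7, 1), (7, 2), (7, 5), (7, 6)]
Unfold 5 (reflect across h@4): 32 holes -> [(0, 1), (0, 2), (0, 5), (0, 6), (1, 1), (1, 2), (1, 5), (1, 6), (2, 1), (2, 2), (2, 5), (2, 6), (3, 1), (3, 2), (3, 5), (3, 6), (4, 1), (4, 2), (4, 5), (4, 6), (5, 1), (5, 2), (5, 5), (5, 6), (6, 1), (6, 2), (6, 5), (6, 6), (7, 1), (7, 2), (7, 5), (7, 6)]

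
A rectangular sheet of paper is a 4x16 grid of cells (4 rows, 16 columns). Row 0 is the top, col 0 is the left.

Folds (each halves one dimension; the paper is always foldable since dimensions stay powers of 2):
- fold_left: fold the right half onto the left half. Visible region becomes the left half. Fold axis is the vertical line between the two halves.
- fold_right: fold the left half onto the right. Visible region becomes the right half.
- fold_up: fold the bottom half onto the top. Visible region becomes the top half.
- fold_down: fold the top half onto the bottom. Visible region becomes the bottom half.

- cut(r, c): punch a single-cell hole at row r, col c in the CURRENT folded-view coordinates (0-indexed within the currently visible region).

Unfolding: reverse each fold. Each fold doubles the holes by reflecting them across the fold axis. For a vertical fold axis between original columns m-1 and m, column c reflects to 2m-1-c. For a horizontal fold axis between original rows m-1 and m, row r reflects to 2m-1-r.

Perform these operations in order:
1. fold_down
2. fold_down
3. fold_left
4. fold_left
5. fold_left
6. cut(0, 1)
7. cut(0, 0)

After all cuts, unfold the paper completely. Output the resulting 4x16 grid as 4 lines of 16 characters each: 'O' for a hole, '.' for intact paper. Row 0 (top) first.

Op 1 fold_down: fold axis h@2; visible region now rows[2,4) x cols[0,16) = 2x16
Op 2 fold_down: fold axis h@3; visible region now rows[3,4) x cols[0,16) = 1x16
Op 3 fold_left: fold axis v@8; visible region now rows[3,4) x cols[0,8) = 1x8
Op 4 fold_left: fold axis v@4; visible region now rows[3,4) x cols[0,4) = 1x4
Op 5 fold_left: fold axis v@2; visible region now rows[3,4) x cols[0,2) = 1x2
Op 6 cut(0, 1): punch at orig (3,1); cuts so far [(3, 1)]; region rows[3,4) x cols[0,2) = 1x2
Op 7 cut(0, 0): punch at orig (3,0); cuts so far [(3, 0), (3, 1)]; region rows[3,4) x cols[0,2) = 1x2
Unfold 1 (reflect across v@2): 4 holes -> [(3, 0), (3, 1), (3, 2), (3, 3)]
Unfold 2 (reflect across v@4): 8 holes -> [(3, 0), (3, 1), (3, 2), (3, 3), (3, 4), (3, 5), (3, 6), (3, 7)]
Unfold 3 (reflect across v@8): 16 holes -> [(3, 0), (3, 1), (3, 2), (3, 3), (3, 4), (3, 5), (3, 6), (3, 7), (3, 8), (3, 9), (3, 10), (3, 11), (3, 12), (3, 13), (3, 14), (3, 15)]
Unfold 4 (reflect across h@3): 32 holes -> [(2, 0), (2, 1), (2, 2), (2, 3), (2, 4), (2, 5), (2, 6), (2, 7), (2, 8), (2, 9), (2, 10), (2, 11), (2, 12), (2, 13), (2, 14), (2, 15), (3, 0), (3, 1), (3, 2), (3, 3), (3, 4), (3, 5), (3, 6), (3, 7), (3, 8), (3, 9), (3, 10), (3, 11), (3, 12), (3, 13), (3, 14), (3, 15)]
Unfold 5 (reflect across h@2): 64 holes -> [(0, 0), (0, 1), (0, 2), (0, 3), (0, 4), (0, 5), (0, 6), (0, 7), (0, 8), (0, 9), (0, 10), (0, 11), (0, 12), (0, 13), (0, 14), (0, 15), (1, 0), (1, 1), (1, 2), (1, 3), (1, 4), (1, 5), (1, 6), (1, 7), (1, 8), (1, 9), (1, 10), (1, 11), (1, 12), (1, 13), (1, 14), (1, 15), (2, 0), (2, 1), (2, 2), (2, 3), (2, 4), (2, 5), (2, 6), (2, 7), (2, 8), (2, 9), (2, 10), (2, 11), (2, 12), (2, 13), (2, 14), (2, 15), (3, 0), (3, 1), (3, 2), (3, 3), (3, 4), (3, 5), (3, 6), (3, 7), (3, 8), (3, 9), (3, 10), (3, 11), (3, 12), (3, 13), (3, 14), (3, 15)]

Answer: OOOOOOOOOOOOOOOO
OOOOOOOOOOOOOOOO
OOOOOOOOOOOOOOOO
OOOOOOOOOOOOOOOO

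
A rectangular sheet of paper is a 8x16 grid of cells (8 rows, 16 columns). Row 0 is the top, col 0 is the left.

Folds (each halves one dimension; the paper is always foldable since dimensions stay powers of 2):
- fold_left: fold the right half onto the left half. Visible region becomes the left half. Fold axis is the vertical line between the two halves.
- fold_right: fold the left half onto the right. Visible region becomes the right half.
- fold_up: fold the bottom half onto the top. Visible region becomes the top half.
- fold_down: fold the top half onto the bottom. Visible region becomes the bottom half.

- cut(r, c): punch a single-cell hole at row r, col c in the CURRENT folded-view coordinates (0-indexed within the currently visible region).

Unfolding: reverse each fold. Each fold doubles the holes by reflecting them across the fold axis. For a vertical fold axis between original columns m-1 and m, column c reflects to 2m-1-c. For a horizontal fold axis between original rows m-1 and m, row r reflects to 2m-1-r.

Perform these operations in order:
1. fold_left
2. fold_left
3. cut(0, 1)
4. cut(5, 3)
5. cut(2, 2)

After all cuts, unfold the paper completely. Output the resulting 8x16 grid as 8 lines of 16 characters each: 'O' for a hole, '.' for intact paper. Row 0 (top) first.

Op 1 fold_left: fold axis v@8; visible region now rows[0,8) x cols[0,8) = 8x8
Op 2 fold_left: fold axis v@4; visible region now rows[0,8) x cols[0,4) = 8x4
Op 3 cut(0, 1): punch at orig (0,1); cuts so far [(0, 1)]; region rows[0,8) x cols[0,4) = 8x4
Op 4 cut(5, 3): punch at orig (5,3); cuts so far [(0, 1), (5, 3)]; region rows[0,8) x cols[0,4) = 8x4
Op 5 cut(2, 2): punch at orig (2,2); cuts so far [(0, 1), (2, 2), (5, 3)]; region rows[0,8) x cols[0,4) = 8x4
Unfold 1 (reflect across v@4): 6 holes -> [(0, 1), (0, 6), (2, 2), (2, 5), (5, 3), (5, 4)]
Unfold 2 (reflect across v@8): 12 holes -> [(0, 1), (0, 6), (0, 9), (0, 14), (2, 2), (2, 5), (2, 10), (2, 13), (5, 3), (5, 4), (5, 11), (5, 12)]

Answer: .O....O..O....O.
................
..O..O....O..O..
................
................
...OO......OO...
................
................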